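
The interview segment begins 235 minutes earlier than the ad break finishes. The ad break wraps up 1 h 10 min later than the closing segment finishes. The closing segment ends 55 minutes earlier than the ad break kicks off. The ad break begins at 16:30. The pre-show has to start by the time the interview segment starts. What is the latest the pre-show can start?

12:50

The closing segment ends at 16:30 − 55 min = 15:35.
The ad break ends at 15:35 + 70 min = 16:45.
The interview segment starts at 16:45 − 235 min = 12:50.
The pre-show is bounded by the interview segment, so the latest it can start is 12:50.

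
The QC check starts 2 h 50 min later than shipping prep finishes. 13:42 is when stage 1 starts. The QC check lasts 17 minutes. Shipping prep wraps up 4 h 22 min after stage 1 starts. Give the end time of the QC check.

21:11

Shipping prep ends at 13:42 + 262 min = 18:04.
The QC check starts at 18:04 + 170 min = 20:54.
The QC check ends at 20:54 + 17 min = 21:11.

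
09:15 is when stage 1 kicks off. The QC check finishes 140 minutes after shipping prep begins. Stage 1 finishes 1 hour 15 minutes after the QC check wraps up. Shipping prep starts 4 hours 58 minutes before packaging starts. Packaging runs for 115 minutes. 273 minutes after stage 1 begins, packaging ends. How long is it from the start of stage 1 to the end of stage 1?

Packaging ends at 09:15 + 273 min = 13:48.
Packaging starts at 13:48 − 115 min = 11:53.
Shipping prep starts at 11:53 − 298 min = 06:55.
The QC check ends at 06:55 + 140 min = 09:15.
Stage 1 ends at 09:15 + 75 min = 10:30.
From 09:15 to 10:30 is 75 minutes.

75 minutes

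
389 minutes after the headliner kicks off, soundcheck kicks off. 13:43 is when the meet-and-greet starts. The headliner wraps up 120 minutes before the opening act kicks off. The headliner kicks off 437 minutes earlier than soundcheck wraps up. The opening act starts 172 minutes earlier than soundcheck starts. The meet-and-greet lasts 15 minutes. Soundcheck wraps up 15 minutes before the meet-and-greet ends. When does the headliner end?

08:03

The meet-and-greet ends at 13:43 + 15 min = 13:58.
Soundcheck ends at 13:58 − 15 min = 13:43.
The headliner starts at 13:43 − 437 min = 06:26.
Soundcheck starts at 06:26 + 389 min = 12:55.
The opening act starts at 12:55 − 172 min = 10:03.
The headliner ends at 10:03 − 120 min = 08:03.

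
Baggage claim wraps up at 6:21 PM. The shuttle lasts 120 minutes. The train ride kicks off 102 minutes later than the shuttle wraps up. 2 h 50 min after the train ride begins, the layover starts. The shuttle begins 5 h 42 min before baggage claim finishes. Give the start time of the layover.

The shuttle starts at 6:21 PM − 342 min = 12:39 PM.
The shuttle ends at 12:39 PM + 120 min = 2:39 PM.
The train ride starts at 2:39 PM + 102 min = 4:21 PM.
The layover starts at 4:21 PM + 170 min = 7:11 PM.

7:11 PM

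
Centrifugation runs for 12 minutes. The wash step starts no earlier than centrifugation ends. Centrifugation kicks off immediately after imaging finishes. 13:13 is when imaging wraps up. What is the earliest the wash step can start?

Centrifugation starts at 13:13.
Centrifugation ends at 13:13 + 12 min = 13:25.
The wash step is bounded by centrifugation, so the earliest it can start is 13:25.

13:25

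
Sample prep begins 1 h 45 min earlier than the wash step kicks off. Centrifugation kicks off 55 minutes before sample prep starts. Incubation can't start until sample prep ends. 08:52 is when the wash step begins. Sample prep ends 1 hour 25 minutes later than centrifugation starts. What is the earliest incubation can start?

07:37

Sample prep starts at 08:52 − 105 min = 07:07.
Centrifugation starts at 07:07 − 55 min = 06:12.
Sample prep ends at 06:12 + 85 min = 07:37.
Incubation is bounded by sample prep, so the earliest it can start is 07:37.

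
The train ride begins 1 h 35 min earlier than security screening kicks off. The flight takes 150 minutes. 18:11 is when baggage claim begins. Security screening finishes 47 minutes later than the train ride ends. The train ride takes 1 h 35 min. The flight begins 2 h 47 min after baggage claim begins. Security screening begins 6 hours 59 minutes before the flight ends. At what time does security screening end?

17:16

The flight starts at 18:11 + 167 min = 20:58.
The flight ends at 20:58 + 150 min = 23:28.
Security screening starts at 23:28 − 419 min = 16:29.
The train ride starts at 16:29 − 95 min = 14:54.
The train ride ends at 14:54 + 95 min = 16:29.
Security screening ends at 16:29 + 47 min = 17:16.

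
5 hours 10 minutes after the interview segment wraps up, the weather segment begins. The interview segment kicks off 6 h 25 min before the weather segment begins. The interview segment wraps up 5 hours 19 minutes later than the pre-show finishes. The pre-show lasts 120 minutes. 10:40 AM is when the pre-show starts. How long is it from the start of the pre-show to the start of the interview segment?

The pre-show ends at 10:40 AM + 120 min = 12:40 PM.
The interview segment ends at 12:40 PM + 319 min = 5:59 PM.
The weather segment starts at 5:59 PM + 310 min = 11:09 PM.
The interview segment starts at 11:09 PM − 385 min = 4:44 PM.
From 10:40 AM to 4:44 PM is 6 hours 4 minutes.

6 hours 4 minutes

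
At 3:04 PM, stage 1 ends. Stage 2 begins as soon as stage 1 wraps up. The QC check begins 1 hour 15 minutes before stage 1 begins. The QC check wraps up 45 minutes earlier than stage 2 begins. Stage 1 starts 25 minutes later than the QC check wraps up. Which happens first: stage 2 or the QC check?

the QC check

Stage 2 starts at 3:04 PM.
The QC check ends at 3:04 PM − 45 min = 2:19 PM.
Stage 1 starts at 2:19 PM + 25 min = 2:44 PM.
The QC check starts at 2:44 PM − 75 min = 1:29 PM.
Stage 2 starts at 3:04 PM and the QC check starts at 1:29 PM, so the QC check is first.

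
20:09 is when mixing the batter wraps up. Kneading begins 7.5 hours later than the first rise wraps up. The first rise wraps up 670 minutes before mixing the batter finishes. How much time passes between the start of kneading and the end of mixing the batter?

3 h 40 min

The first rise ends at 20:09 − 670 min = 08:59.
Kneading starts at 08:59 + 450 min = 16:29.
From 16:29 to 20:09 is 3 h 40 min.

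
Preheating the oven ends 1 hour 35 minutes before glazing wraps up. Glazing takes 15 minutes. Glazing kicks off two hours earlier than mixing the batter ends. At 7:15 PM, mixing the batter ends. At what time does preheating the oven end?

3:55 PM

Glazing starts at 7:15 PM − 120 min = 5:15 PM.
Glazing ends at 5:15 PM + 15 min = 5:30 PM.
Preheating the oven ends at 5:30 PM − 95 min = 3:55 PM.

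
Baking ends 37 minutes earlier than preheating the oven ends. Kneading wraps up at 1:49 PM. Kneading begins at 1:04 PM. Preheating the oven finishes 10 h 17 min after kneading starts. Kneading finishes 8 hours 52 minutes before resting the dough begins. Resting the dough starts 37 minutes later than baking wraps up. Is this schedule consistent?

Preheating the oven ends at 1:04 PM + 617 min = 11:21 PM.
Baking ends at 11:21 PM − 37 min = 10:44 PM.
Resting the dough starts at 10:44 PM + 37 min = 11:21 PM.
Kneading ends at 11:21 PM − 532 min = 2:29 PM.
But kneading is also said to end at 1:49 PM — a 40-minute conflict.

No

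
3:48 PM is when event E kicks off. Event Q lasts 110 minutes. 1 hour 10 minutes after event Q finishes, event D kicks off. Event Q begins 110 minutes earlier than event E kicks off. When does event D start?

Event Q starts at 3:48 PM − 110 min = 1:58 PM.
Event Q ends at 1:58 PM + 110 min = 3:48 PM.
Event D starts at 3:48 PM + 70 min = 4:58 PM.

4:58 PM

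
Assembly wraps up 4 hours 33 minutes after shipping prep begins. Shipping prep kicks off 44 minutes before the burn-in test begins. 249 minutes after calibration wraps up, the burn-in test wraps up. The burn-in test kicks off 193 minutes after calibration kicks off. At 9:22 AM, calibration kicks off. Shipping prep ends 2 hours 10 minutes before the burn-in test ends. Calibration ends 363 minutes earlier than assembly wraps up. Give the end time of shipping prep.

The burn-in test starts at 9:22 AM + 193 min = 12:35 PM.
Shipping prep starts at 12:35 PM − 44 min = 11:51 AM.
Assembly ends at 11:51 AM + 273 min = 4:24 PM.
Calibration ends at 4:24 PM − 363 min = 10:21 AM.
The burn-in test ends at 10:21 AM + 249 min = 2:30 PM.
Shipping prep ends at 2:30 PM − 130 min = 12:20 PM.

12:20 PM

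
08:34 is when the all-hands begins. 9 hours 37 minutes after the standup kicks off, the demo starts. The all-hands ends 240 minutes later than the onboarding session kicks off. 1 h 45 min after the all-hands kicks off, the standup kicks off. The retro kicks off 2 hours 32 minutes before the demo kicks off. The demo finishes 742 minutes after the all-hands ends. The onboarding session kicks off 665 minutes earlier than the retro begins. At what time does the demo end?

22:41

The standup starts at 08:34 + 105 min = 10:19.
The demo starts at 10:19 + 577 min = 19:56.
The retro starts at 19:56 − 152 min = 17:24.
The onboarding session starts at 17:24 − 665 min = 06:19.
The all-hands ends at 06:19 + 240 min = 10:19.
The demo ends at 10:19 + 742 min = 22:41.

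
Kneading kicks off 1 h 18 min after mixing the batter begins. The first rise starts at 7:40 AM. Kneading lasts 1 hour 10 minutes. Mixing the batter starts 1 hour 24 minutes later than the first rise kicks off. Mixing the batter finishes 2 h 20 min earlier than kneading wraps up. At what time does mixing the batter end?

9:12 AM

Mixing the batter starts at 7:40 AM + 84 min = 9:04 AM.
Kneading starts at 9:04 AM + 78 min = 10:22 AM.
Kneading ends at 10:22 AM + 70 min = 11:32 AM.
Mixing the batter ends at 11:32 AM − 140 min = 9:12 AM.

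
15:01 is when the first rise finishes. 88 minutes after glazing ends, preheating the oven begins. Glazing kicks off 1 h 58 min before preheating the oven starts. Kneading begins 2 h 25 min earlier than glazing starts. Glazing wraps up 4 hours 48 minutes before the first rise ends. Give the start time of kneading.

Glazing ends at 15:01 − 288 min = 10:13.
Preheating the oven starts at 10:13 + 88 min = 11:41.
Glazing starts at 11:41 − 118 min = 09:43.
Kneading starts at 09:43 − 145 min = 07:18.

07:18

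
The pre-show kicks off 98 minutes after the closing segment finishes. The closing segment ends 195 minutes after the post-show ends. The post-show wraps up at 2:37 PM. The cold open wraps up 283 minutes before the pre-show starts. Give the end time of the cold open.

The closing segment ends at 2:37 PM + 195 min = 5:52 PM.
The pre-show starts at 5:52 PM + 98 min = 7:30 PM.
The cold open ends at 7:30 PM − 283 min = 2:47 PM.

2:47 PM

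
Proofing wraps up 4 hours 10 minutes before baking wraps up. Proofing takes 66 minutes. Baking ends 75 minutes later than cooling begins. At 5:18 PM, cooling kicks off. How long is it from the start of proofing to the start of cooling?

Baking ends at 5:18 PM + 75 min = 6:33 PM.
Proofing ends at 6:33 PM − 250 min = 2:23 PM.
Proofing starts at 2:23 PM − 66 min = 1:17 PM.
From 1:17 PM to 5:18 PM is 241 minutes.

241 minutes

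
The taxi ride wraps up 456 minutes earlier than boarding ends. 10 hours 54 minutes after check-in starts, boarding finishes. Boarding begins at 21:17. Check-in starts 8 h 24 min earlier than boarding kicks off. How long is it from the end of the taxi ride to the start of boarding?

306 minutes

Check-in starts at 21:17 − 504 min = 12:53.
Boarding ends at 12:53 + 654 min = 23:47.
The taxi ride ends at 23:47 − 456 min = 16:11.
From 16:11 to 21:17 is 306 minutes.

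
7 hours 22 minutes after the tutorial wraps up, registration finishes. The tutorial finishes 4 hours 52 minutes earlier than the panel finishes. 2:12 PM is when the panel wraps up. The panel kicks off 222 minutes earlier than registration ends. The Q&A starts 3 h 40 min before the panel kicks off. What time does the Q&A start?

The tutorial ends at 2:12 PM − 292 min = 9:20 AM.
Registration ends at 9:20 AM + 442 min = 4:42 PM.
The panel starts at 4:42 PM − 222 min = 1:00 PM.
The Q&A starts at 1:00 PM − 220 min = 9:20 AM.

9:20 AM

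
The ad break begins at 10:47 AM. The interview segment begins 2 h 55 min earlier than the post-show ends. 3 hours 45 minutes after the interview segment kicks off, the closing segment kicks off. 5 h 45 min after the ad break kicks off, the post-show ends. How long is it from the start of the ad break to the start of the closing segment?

The post-show ends at 10:47 AM + 345 min = 4:32 PM.
The interview segment starts at 4:32 PM − 175 min = 1:37 PM.
The closing segment starts at 1:37 PM + 225 min = 5:22 PM.
From 10:47 AM to 5:22 PM is 395 minutes.

395 minutes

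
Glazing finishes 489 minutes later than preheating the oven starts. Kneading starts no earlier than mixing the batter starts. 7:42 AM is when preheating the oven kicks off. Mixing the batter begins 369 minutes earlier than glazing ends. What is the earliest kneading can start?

Glazing ends at 7:42 AM + 489 min = 3:51 PM.
Mixing the batter starts at 3:51 PM − 369 min = 9:42 AM.
Kneading is bounded by mixing the batter, so the earliest it can start is 9:42 AM.

9:42 AM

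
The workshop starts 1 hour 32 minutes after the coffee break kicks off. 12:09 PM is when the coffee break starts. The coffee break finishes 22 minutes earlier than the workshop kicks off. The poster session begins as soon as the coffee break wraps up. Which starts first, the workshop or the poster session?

The workshop starts at 12:09 PM + 92 min = 1:41 PM.
The coffee break ends at 1:41 PM − 22 min = 1:19 PM.
So the poster session starts at 1:19 PM.
The workshop starts at 1:41 PM and the poster session starts at 1:19 PM, so the poster session is first.

the poster session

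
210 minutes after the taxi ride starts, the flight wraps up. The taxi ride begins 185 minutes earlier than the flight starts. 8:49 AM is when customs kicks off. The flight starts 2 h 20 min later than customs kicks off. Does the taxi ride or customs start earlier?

the taxi ride

The flight starts at 8:49 AM + 140 min = 11:09 AM.
The taxi ride starts at 11:09 AM − 185 min = 8:04 AM.
The taxi ride starts at 8:04 AM and customs starts at 8:49 AM, so the taxi ride is first.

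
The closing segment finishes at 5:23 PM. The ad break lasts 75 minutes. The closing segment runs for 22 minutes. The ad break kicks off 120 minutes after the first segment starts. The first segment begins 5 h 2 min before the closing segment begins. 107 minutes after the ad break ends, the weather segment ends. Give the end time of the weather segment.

The closing segment starts at 5:23 PM − 22 min = 5:01 PM.
The first segment starts at 5:01 PM − 302 min = 11:59 AM.
The ad break starts at 11:59 AM + 120 min = 1:59 PM.
The ad break ends at 1:59 PM + 75 min = 3:14 PM.
The weather segment ends at 3:14 PM + 107 min = 5:01 PM.

5:01 PM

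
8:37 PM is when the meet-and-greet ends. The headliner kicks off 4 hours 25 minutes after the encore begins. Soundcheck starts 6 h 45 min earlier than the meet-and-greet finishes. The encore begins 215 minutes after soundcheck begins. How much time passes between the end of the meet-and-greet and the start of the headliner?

75 minutes

Soundcheck starts at 8:37 PM − 405 min = 1:52 PM.
The encore starts at 1:52 PM + 215 min = 5:27 PM.
The headliner starts at 5:27 PM + 265 min = 9:52 PM.
From 8:37 PM to 9:52 PM is 75 minutes.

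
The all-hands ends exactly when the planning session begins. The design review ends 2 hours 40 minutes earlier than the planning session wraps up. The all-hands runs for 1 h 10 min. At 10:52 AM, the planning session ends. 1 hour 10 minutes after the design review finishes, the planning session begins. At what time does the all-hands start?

The design review ends at 10:52 AM − 160 min = 8:12 AM.
The planning session starts at 8:12 AM + 70 min = 9:22 AM.
So the all-hands ends at 9:22 AM.
The all-hands starts at 9:22 AM − 70 min = 8:12 AM.

8:12 AM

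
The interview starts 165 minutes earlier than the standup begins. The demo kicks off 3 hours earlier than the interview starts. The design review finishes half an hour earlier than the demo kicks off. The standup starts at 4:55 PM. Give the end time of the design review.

10:40 AM

The interview starts at 4:55 PM − 165 min = 2:10 PM.
The demo starts at 2:10 PM − 180 min = 11:10 AM.
The design review ends at 11:10 AM − 30 min = 10:40 AM.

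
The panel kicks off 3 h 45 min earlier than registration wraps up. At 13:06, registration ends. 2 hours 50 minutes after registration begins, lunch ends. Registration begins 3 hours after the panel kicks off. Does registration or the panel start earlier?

the panel

The panel starts at 13:06 − 225 min = 09:21.
Registration starts at 09:21 + 180 min = 12:21.
Registration starts at 12:21 and the panel starts at 09:21, so the panel is first.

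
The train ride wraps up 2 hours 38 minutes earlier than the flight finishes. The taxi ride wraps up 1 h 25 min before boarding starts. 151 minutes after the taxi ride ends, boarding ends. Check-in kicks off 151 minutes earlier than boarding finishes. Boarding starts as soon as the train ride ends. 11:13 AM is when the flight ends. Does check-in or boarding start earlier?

The train ride ends at 11:13 AM − 158 min = 8:35 AM.
So boarding starts at 8:35 AM.
The taxi ride ends at 8:35 AM − 85 min = 7:10 AM.
Boarding ends at 7:10 AM + 151 min = 9:41 AM.
Check-in starts at 9:41 AM − 151 min = 7:10 AM.
Check-in starts at 7:10 AM and boarding starts at 8:35 AM, so check-in is first.

check-in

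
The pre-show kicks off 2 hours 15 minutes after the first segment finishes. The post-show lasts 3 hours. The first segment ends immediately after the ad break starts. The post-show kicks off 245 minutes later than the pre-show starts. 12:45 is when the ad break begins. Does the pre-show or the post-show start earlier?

the pre-show

The first segment ends at 12:45.
The pre-show starts at 12:45 + 135 min = 15:00.
The post-show starts at 15:00 + 245 min = 19:05.
The pre-show starts at 15:00 and the post-show starts at 19:05, so the pre-show is first.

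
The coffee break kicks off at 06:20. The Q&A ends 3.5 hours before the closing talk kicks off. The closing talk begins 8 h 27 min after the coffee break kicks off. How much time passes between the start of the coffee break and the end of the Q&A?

297 minutes

The closing talk starts at 06:20 + 507 min = 14:47.
The Q&A ends at 14:47 − 210 min = 11:17.
From 06:20 to 11:17 is 297 minutes.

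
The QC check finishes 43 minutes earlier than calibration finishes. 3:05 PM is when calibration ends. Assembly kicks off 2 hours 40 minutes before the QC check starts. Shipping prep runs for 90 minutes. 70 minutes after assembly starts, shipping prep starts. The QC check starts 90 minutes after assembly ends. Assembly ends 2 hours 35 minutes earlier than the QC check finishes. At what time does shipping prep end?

1:17 PM

The QC check ends at 3:05 PM − 43 min = 2:22 PM.
Assembly ends at 2:22 PM − 155 min = 11:47 AM.
The QC check starts at 11:47 AM + 90 min = 1:17 PM.
Assembly starts at 1:17 PM − 160 min = 10:37 AM.
Shipping prep starts at 10:37 AM + 70 min = 11:47 AM.
Shipping prep ends at 11:47 AM + 90 min = 1:17 PM.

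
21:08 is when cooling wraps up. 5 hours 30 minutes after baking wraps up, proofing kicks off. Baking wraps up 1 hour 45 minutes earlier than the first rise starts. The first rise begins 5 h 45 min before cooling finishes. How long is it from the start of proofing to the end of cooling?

two hours

The first rise starts at 21:08 − 345 min = 15:23.
Baking ends at 15:23 − 105 min = 13:38.
Proofing starts at 13:38 + 330 min = 19:08.
From 19:08 to 21:08 is two hours.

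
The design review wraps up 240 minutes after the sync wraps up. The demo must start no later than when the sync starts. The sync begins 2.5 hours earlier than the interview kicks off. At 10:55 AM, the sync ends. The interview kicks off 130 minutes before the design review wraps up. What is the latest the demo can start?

10:15 AM

The design review ends at 10:55 AM + 240 min = 2:55 PM.
The interview starts at 2:55 PM − 130 min = 12:45 PM.
The sync starts at 12:45 PM − 150 min = 10:15 AM.
The demo is bounded by the sync, so the latest it can start is 10:15 AM.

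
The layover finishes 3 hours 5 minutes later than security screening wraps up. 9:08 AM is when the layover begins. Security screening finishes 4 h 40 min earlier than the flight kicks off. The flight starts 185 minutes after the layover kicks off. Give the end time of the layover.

The flight starts at 9:08 AM + 185 min = 12:13 PM.
Security screening ends at 12:13 PM − 280 min = 7:33 AM.
The layover ends at 7:33 AM + 185 min = 10:38 AM.

10:38 AM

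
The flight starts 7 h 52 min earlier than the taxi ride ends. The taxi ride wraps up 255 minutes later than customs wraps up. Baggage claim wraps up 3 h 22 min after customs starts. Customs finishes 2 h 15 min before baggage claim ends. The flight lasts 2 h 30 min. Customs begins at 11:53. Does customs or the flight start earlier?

Baggage claim ends at 11:53 + 202 min = 15:15.
Customs ends at 15:15 − 135 min = 13:00.
The taxi ride ends at 13:00 + 255 min = 17:15.
The flight starts at 17:15 − 472 min = 09:23.
Customs starts at 11:53 and the flight starts at 09:23, so the flight is first.

the flight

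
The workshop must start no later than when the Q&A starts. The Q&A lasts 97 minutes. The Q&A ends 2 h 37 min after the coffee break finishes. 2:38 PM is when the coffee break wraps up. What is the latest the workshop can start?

The Q&A ends at 2:38 PM + 157 min = 5:15 PM.
The Q&A starts at 5:15 PM − 97 min = 3:38 PM.
The workshop is bounded by the Q&A, so the latest it can start is 3:38 PM.

3:38 PM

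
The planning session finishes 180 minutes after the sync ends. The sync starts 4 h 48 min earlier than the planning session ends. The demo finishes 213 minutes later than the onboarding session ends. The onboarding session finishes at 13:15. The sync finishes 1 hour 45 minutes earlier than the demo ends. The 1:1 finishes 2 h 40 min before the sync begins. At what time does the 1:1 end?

The demo ends at 13:15 + 213 min = 16:48.
The sync ends at 16:48 − 105 min = 15:03.
The planning session ends at 15:03 + 180 min = 18:03.
The sync starts at 18:03 − 288 min = 13:15.
The 1:1 ends at 13:15 − 160 min = 10:35.

10:35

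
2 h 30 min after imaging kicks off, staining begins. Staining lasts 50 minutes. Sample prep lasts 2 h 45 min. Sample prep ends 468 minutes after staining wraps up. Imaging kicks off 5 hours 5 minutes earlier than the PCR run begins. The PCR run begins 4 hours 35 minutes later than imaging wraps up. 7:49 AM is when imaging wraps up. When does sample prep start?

The PCR run starts at 7:49 AM + 275 min = 12:24 PM.
Imaging starts at 12:24 PM − 305 min = 7:19 AM.
Staining starts at 7:19 AM + 150 min = 9:49 AM.
Staining ends at 9:49 AM + 50 min = 10:39 AM.
Sample prep ends at 10:39 AM + 468 min = 6:27 PM.
Sample prep starts at 6:27 PM − 165 min = 3:42 PM.

3:42 PM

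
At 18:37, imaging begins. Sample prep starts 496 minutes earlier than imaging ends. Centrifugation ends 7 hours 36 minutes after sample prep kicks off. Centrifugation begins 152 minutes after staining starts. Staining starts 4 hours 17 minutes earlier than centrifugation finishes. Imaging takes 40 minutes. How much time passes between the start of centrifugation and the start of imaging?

1 h 45 min

Imaging ends at 18:37 + 40 min = 19:17.
Sample prep starts at 19:17 − 496 min = 11:01.
Centrifugation ends at 11:01 + 456 min = 18:37.
Staining starts at 18:37 − 257 min = 14:20.
Centrifugation starts at 14:20 + 152 min = 16:52.
From 16:52 to 18:37 is 1 h 45 min.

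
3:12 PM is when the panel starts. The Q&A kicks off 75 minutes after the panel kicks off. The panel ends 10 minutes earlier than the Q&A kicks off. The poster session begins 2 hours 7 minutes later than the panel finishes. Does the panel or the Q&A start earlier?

The Q&A starts at 3:12 PM + 75 min = 4:27 PM.
The panel starts at 3:12 PM and the Q&A starts at 4:27 PM, so the panel is first.

the panel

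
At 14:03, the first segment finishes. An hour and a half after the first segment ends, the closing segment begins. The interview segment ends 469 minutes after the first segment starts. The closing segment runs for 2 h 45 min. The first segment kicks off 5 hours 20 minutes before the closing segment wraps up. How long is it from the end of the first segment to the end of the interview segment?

404 minutes

The closing segment starts at 14:03 + 90 min = 15:33.
The closing segment ends at 15:33 + 165 min = 18:18.
The first segment starts at 18:18 − 320 min = 12:58.
The interview segment ends at 12:58 + 469 min = 20:47.
From 14:03 to 20:47 is 404 minutes.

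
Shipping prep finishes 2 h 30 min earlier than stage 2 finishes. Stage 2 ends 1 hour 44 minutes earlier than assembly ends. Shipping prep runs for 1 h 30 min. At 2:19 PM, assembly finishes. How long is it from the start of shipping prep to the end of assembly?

5 h 44 min

Stage 2 ends at 2:19 PM − 104 min = 12:35 PM.
Shipping prep ends at 12:35 PM − 150 min = 10:05 AM.
Shipping prep starts at 10:05 AM − 90 min = 8:35 AM.
From 8:35 AM to 2:19 PM is 5 h 44 min.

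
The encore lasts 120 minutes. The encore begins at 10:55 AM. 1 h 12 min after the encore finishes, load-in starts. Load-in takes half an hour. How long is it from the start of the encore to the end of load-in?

The encore ends at 10:55 AM + 120 min = 12:55 PM.
Load-in starts at 12:55 PM + 72 min = 2:07 PM.
Load-in ends at 2:07 PM + 30 min = 2:37 PM.
From 10:55 AM to 2:37 PM is 222 minutes.

222 minutes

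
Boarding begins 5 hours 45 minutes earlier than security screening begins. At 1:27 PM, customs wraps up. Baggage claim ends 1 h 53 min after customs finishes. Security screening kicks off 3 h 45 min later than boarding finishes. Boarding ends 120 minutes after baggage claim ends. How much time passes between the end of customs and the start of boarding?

Baggage claim ends at 1:27 PM + 113 min = 3:20 PM.
Boarding ends at 3:20 PM + 120 min = 5:20 PM.
Security screening starts at 5:20 PM + 225 min = 9:05 PM.
Boarding starts at 9:05 PM − 345 min = 3:20 PM.
From 1:27 PM to 3:20 PM is 1 hour 53 minutes.

1 hour 53 minutes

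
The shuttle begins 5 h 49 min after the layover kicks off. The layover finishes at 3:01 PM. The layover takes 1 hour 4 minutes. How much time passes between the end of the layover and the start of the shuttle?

4 h 45 min

The layover starts at 3:01 PM − 64 min = 1:57 PM.
The shuttle starts at 1:57 PM + 349 min = 7:46 PM.
From 3:01 PM to 7:46 PM is 4 h 45 min.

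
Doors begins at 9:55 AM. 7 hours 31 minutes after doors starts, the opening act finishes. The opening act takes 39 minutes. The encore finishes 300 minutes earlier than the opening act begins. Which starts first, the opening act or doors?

The opening act ends at 9:55 AM + 451 min = 5:26 PM.
The opening act starts at 5:26 PM − 39 min = 4:47 PM.
The opening act starts at 4:47 PM and doors starts at 9:55 AM, so doors is first.

doors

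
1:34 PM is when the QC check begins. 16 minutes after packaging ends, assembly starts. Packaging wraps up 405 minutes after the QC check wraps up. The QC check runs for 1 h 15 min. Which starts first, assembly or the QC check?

The QC check ends at 1:34 PM + 75 min = 2:49 PM.
Packaging ends at 2:49 PM + 405 min = 9:34 PM.
Assembly starts at 9:34 PM + 16 min = 9:50 PM.
Assembly starts at 9:50 PM and the QC check starts at 1:34 PM, so the QC check is first.

the QC check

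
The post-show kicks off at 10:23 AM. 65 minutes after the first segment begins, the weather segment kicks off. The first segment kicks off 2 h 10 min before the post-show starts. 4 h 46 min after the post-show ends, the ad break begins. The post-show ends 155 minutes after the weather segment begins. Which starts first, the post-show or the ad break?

The first segment starts at 10:23 AM − 130 min = 8:13 AM.
The weather segment starts at 8:13 AM + 65 min = 9:18 AM.
The post-show ends at 9:18 AM + 155 min = 11:53 AM.
The ad break starts at 11:53 AM + 286 min = 4:39 PM.
The post-show starts at 10:23 AM and the ad break starts at 4:39 PM, so the post-show is first.

the post-show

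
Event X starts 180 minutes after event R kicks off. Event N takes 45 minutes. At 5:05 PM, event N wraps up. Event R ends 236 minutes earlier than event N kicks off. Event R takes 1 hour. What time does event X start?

2:24 PM

Event N starts at 5:05 PM − 45 min = 4:20 PM.
Event R ends at 4:20 PM − 236 min = 12:24 PM.
Event R starts at 12:24 PM − 60 min = 11:24 AM.
Event X starts at 11:24 AM + 180 min = 2:24 PM.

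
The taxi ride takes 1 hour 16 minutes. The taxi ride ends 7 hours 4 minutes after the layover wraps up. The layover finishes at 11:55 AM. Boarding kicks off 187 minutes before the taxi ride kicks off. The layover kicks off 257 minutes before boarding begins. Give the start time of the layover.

10:19 AM

The taxi ride ends at 11:55 AM + 424 min = 6:59 PM.
The taxi ride starts at 6:59 PM − 76 min = 5:43 PM.
Boarding starts at 5:43 PM − 187 min = 2:36 PM.
The layover starts at 2:36 PM − 257 min = 10:19 AM.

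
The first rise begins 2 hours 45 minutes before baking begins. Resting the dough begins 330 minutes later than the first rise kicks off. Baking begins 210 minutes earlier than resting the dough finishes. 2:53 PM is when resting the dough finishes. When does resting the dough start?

Baking starts at 2:53 PM − 210 min = 11:23 AM.
The first rise starts at 11:23 AM − 165 min = 8:38 AM.
Resting the dough starts at 8:38 AM + 330 min = 2:08 PM.

2:08 PM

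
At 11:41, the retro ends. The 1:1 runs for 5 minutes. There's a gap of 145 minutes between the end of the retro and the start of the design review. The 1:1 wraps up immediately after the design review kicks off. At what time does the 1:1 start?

The design review starts at 11:41 + 145 min = 14:06.
So the 1:1 ends at 14:06.
The 1:1 starts at 14:06 − 5 min = 14:01.

14:01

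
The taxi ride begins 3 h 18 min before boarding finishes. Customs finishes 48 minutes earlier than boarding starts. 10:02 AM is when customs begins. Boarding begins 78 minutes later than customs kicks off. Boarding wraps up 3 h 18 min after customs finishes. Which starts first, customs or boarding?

customs

Boarding starts at 10:02 AM + 78 min = 11:20 AM.
Customs starts at 10:02 AM and boarding starts at 11:20 AM, so customs is first.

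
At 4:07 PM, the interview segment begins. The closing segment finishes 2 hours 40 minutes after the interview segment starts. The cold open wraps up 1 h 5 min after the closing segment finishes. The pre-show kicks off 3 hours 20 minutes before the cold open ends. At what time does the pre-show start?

The closing segment ends at 4:07 PM + 160 min = 6:47 PM.
The cold open ends at 6:47 PM + 65 min = 7:52 PM.
The pre-show starts at 7:52 PM − 200 min = 4:32 PM.

4:32 PM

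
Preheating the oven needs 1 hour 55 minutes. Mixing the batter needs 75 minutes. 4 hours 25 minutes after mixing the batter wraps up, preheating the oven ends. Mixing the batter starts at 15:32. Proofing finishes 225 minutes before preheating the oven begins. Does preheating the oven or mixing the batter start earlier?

mixing the batter

Mixing the batter ends at 15:32 + 75 min = 16:47.
Preheating the oven ends at 16:47 + 265 min = 21:12.
Preheating the oven starts at 21:12 − 115 min = 19:17.
Preheating the oven starts at 19:17 and mixing the batter starts at 15:32, so mixing the batter is first.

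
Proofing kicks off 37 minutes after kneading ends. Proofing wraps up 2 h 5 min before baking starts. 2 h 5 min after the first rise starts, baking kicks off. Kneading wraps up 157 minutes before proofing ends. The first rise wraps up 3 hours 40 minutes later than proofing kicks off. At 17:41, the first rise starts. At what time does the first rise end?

19:21

Baking starts at 17:41 + 125 min = 19:46.
Proofing ends at 19:46 − 125 min = 17:41.
Kneading ends at 17:41 − 157 min = 15:04.
Proofing starts at 15:04 + 37 min = 15:41.
The first rise ends at 15:41 + 220 min = 19:21.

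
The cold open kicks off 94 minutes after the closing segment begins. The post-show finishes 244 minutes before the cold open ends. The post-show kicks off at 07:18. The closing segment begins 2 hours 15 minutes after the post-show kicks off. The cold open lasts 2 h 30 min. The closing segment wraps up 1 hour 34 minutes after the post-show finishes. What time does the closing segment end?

11:07

The closing segment starts at 07:18 + 135 min = 09:33.
The cold open starts at 09:33 + 94 min = 11:07.
The cold open ends at 11:07 + 150 min = 13:37.
The post-show ends at 13:37 − 244 min = 09:33.
The closing segment ends at 09:33 + 94 min = 11:07.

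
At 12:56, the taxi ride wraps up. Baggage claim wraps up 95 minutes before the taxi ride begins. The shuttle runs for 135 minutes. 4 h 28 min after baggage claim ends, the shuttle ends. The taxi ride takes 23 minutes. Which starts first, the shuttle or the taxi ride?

the taxi ride

The taxi ride starts at 12:56 − 23 min = 12:33.
Baggage claim ends at 12:33 − 95 min = 10:58.
The shuttle ends at 10:58 + 268 min = 15:26.
The shuttle starts at 15:26 − 135 min = 13:11.
The shuttle starts at 13:11 and the taxi ride starts at 12:33, so the taxi ride is first.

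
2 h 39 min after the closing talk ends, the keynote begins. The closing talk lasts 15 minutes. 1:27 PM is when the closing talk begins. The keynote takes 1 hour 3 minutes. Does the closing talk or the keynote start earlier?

the closing talk

The closing talk ends at 1:27 PM + 15 min = 1:42 PM.
The keynote starts at 1:42 PM + 159 min = 4:21 PM.
The closing talk starts at 1:27 PM and the keynote starts at 4:21 PM, so the closing talk is first.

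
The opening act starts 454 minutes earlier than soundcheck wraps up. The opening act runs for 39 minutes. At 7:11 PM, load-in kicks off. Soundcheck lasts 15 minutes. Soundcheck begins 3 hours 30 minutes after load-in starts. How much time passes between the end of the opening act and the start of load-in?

3 h 10 min

Soundcheck starts at 7:11 PM + 210 min = 10:41 PM.
Soundcheck ends at 10:41 PM + 15 min = 10:56 PM.
The opening act starts at 10:56 PM − 454 min = 3:22 PM.
The opening act ends at 3:22 PM + 39 min = 4:01 PM.
From 4:01 PM to 7:11 PM is 3 h 10 min.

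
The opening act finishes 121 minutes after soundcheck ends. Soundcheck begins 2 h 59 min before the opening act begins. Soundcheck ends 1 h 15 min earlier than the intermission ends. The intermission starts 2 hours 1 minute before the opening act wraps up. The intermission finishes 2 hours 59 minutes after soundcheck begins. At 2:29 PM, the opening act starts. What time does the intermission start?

1:14 PM

Soundcheck starts at 2:29 PM − 179 min = 11:30 AM.
The intermission ends at 11:30 AM + 179 min = 2:29 PM.
Soundcheck ends at 2:29 PM − 75 min = 1:14 PM.
The opening act ends at 1:14 PM + 121 min = 3:15 PM.
The intermission starts at 3:15 PM − 121 min = 1:14 PM.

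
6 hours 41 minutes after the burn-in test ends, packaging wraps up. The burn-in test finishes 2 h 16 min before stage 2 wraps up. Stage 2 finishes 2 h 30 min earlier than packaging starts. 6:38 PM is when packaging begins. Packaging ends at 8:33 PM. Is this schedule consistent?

Yes

Stage 2 ends at 6:38 PM − 150 min = 4:08 PM.
The burn-in test ends at 4:08 PM − 136 min = 1:52 PM.
Packaging ends at 1:52 PM + 401 min = 8:33 PM.
That matches the stated 8:33 PM, so the schedule is consistent.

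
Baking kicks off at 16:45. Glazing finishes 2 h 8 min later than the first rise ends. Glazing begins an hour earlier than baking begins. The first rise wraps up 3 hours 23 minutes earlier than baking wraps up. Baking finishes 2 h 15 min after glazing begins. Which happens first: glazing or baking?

glazing

Glazing starts at 16:45 − 60 min = 15:45.
Glazing starts at 15:45 and baking starts at 16:45, so glazing is first.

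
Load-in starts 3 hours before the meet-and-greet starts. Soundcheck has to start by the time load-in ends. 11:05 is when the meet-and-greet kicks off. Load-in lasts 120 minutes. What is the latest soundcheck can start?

10:05

Load-in starts at 11:05 − 180 min = 08:05.
Load-in ends at 08:05 + 120 min = 10:05.
Soundcheck is bounded by load-in, so the latest it can start is 10:05.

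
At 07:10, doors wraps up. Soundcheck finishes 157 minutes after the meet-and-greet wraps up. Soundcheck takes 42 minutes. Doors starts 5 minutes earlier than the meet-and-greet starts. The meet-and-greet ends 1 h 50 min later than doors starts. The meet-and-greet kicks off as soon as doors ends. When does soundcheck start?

The meet-and-greet starts at 07:10.
Doors starts at 07:10 − 5 min = 07:05.
The meet-and-greet ends at 07:05 + 110 min = 08:55.
Soundcheck ends at 08:55 + 157 min = 11:32.
Soundcheck starts at 11:32 − 42 min = 10:50.

10:50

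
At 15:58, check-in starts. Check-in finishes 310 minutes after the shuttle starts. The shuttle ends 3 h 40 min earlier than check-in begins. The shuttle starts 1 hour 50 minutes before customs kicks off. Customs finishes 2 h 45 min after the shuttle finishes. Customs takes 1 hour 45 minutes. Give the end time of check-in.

16:38

The shuttle ends at 15:58 − 220 min = 12:18.
Customs ends at 12:18 + 165 min = 15:03.
Customs starts at 15:03 − 105 min = 13:18.
The shuttle starts at 13:18 − 110 min = 11:28.
Check-in ends at 11:28 + 310 min = 16:38.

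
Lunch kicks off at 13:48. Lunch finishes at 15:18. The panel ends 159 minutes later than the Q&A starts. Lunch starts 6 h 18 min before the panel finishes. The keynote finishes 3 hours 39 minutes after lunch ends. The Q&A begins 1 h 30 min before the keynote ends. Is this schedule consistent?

The keynote ends at 15:18 + 219 min = 18:57.
The Q&A starts at 18:57 − 90 min = 17:27.
The panel ends at 17:27 + 159 min = 20:06.
Lunch starts at 20:06 − 378 min = 13:48.
That matches the stated 13:48, so the schedule is consistent.

Yes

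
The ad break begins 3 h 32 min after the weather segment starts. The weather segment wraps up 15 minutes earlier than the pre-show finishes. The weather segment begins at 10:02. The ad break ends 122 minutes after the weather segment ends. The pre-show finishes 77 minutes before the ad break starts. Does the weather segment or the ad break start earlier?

The ad break starts at 10:02 + 212 min = 13:34.
The weather segment starts at 10:02 and the ad break starts at 13:34, so the weather segment is first.

the weather segment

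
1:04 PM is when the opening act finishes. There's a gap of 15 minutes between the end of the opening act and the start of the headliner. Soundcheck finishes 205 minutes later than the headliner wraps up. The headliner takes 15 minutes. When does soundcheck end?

4:59 PM

The headliner starts at 1:04 PM + 15 min = 1:19 PM.
The headliner ends at 1:19 PM + 15 min = 1:34 PM.
Soundcheck ends at 1:34 PM + 205 min = 4:59 PM.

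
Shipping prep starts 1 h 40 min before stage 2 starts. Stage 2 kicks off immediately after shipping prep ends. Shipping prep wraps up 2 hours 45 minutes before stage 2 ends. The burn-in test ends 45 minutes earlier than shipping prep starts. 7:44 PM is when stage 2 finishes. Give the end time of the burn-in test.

Shipping prep ends at 7:44 PM − 165 min = 4:59 PM.
So stage 2 starts at 4:59 PM.
Shipping prep starts at 4:59 PM − 100 min = 3:19 PM.
The burn-in test ends at 3:19 PM − 45 min = 2:34 PM.

2:34 PM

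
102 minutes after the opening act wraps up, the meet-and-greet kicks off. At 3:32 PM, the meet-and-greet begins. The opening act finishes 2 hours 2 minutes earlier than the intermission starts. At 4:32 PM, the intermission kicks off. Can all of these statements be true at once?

No

The opening act ends at 4:32 PM − 122 min = 2:30 PM.
The meet-and-greet starts at 2:30 PM + 102 min = 4:12 PM.
But the meet-and-greet is also said to start at 3:32 PM — a 40-minute conflict.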